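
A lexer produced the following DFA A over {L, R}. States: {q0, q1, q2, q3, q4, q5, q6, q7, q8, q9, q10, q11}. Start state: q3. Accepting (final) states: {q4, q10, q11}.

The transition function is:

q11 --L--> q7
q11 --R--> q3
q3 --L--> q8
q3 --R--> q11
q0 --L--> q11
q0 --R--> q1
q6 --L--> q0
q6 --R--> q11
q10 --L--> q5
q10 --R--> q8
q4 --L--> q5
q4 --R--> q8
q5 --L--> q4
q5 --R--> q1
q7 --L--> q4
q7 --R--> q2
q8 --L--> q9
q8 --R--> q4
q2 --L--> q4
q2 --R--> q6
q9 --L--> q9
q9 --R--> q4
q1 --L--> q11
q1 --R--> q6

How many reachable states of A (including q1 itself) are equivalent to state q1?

First remove the unreachable states {q10}; 11 states remain.
Initial partition by acceptance: {q4,q11} | {q0,q1,q2,q3,q5,q6,q7,q8,q9}.
Refine {q0,q1,q2,q3,q5,q6,q7,q8,q9} on symbol L: members go to different blocks, giving {q0,q1,q2,q5,q7} and {q3,q6,q8,q9}.
Refine {q0,q1,q2,q5,q7} on symbol R: members go to different blocks, giving {q0,q5,q7} and {q1,q2}.
Refine {q3,q6,q8,q9} on symbol L: members go to different blocks, giving {q3,q8,q9} and {q6}.
Stable partition: {q4,q11} | {q0,q5,q7} | {q3,q8,q9} | {q1,q2} | {q6} — 5 equivalence classes.
State q1 belongs to the block {q1,q2}, which has 2 states.

2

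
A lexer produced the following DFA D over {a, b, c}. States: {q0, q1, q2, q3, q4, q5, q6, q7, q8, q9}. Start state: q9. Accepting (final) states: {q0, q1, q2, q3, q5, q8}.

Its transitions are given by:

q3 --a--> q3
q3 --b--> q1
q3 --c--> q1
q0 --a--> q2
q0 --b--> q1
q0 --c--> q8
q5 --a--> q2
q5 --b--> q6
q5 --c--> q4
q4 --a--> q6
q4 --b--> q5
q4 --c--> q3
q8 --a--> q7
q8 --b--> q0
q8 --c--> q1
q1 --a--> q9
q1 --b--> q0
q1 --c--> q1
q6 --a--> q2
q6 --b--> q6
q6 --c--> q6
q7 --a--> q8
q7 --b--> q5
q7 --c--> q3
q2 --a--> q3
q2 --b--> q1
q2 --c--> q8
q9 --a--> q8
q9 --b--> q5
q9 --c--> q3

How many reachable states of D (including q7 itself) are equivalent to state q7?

2

Every state is reachable, so we keep all 10.
P0 = {q0,q1,q2,q3,q5,q8} | {q4,q6,q7,q9}.
On input a, block {q0,q1,q2,q3,q5,q8} splits into {q0,q2,q3,q5} and {q1,q8}.
On input b, block {q0,q2,q3,q5} splits into {q0,q2,q3} and {q5}.
Refine {q4,q6,q7,q9} on symbol a: members go to different blocks, giving {q7,q9} and {q4} and {q6}.
No further refinement is possible. Final partition (6 blocks): {q0,q2,q3} | {q7,q9} | {q1,q8} | {q5} | {q4} | {q6}.
State q7 belongs to the block {q7,q9}, which has 2 states.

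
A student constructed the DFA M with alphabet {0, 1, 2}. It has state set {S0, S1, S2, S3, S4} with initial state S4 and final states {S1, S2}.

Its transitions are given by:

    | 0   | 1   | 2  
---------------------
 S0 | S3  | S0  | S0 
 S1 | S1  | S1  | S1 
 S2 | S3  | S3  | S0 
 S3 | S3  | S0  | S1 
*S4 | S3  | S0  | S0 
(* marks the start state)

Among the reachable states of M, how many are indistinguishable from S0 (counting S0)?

2

Reachable states from the start: {S0,S1,S3,S4}. Unreachable: {S2} — drop them.
Start with accepting vs non-accepting: {S1} | {S0,S3,S4}.
Split {S0,S3,S4} by δ(·,2) → {S0,S4} and {S3}.
Stable partition: {S1} | {S0,S4} | {S3} — 3 equivalence classes.
The equivalence class containing S0 is {S0,S4}, of size 2.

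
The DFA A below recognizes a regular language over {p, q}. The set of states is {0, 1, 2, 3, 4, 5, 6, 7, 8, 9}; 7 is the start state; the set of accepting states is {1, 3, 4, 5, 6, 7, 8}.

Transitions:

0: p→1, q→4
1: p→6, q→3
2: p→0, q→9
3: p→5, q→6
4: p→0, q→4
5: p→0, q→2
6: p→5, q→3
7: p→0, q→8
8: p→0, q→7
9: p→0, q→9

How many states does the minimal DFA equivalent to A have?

6

Start with accepting vs non-accepting: {1,3,4,5,6,7,8} | {0,2,9}.
Split {1,3,4,5,6,7,8} by δ(·,p) → {4,5,7,8} and {1,3,6}.
Refine {4,5,7,8} on symbol q: members go to different blocks, giving {4,7,8} and {5}.
On input p, block {0,2,9} splits into {2,9} and {0}.
On input p, block {1,3,6} splits into {3,6} and {1}.
The partition is now stable with 6 blocks: {4,7,8} | {2,9} | {3,6} | {5} | {0} | {1}.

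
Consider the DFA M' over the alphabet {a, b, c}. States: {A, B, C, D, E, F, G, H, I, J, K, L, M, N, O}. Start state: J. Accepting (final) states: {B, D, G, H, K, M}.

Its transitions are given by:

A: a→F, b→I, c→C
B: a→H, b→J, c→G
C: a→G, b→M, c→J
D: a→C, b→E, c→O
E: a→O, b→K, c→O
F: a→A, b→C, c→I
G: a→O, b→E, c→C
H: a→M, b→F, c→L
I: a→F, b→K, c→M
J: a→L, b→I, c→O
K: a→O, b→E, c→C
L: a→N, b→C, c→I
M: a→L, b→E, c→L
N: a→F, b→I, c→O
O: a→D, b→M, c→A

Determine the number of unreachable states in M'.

No path from J leads to B, H; the other 13 states are all reachable.

2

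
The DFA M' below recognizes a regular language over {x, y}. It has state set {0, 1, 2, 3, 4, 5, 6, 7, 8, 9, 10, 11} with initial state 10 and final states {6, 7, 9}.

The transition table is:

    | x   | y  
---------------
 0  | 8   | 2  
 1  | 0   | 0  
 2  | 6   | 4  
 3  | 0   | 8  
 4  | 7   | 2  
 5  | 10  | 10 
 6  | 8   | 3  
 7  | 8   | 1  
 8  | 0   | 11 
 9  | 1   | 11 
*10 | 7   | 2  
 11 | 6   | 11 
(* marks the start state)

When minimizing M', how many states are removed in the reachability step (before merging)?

BFS from 10 reaches {0, 1, 2, 3, 4, 6, 7, 8, 10, 11}; the 2 state(s) 5, 9 are never visited.

2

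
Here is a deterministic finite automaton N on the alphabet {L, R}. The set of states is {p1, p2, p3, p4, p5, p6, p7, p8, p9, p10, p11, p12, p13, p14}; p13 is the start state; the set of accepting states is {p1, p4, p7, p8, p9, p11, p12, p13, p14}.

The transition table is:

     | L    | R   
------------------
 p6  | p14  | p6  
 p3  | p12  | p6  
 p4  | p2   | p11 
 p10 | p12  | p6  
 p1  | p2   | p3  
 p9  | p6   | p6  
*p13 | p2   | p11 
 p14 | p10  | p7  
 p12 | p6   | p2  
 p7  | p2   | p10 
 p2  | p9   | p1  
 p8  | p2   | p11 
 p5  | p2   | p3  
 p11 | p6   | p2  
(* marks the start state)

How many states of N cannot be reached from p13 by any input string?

BFS from p13 reaches {p1, p2, p3, p6, p7, p9, p10, p11, p12, p13, p14}; the 3 state(s) p4, p5, p8 are never visited.

3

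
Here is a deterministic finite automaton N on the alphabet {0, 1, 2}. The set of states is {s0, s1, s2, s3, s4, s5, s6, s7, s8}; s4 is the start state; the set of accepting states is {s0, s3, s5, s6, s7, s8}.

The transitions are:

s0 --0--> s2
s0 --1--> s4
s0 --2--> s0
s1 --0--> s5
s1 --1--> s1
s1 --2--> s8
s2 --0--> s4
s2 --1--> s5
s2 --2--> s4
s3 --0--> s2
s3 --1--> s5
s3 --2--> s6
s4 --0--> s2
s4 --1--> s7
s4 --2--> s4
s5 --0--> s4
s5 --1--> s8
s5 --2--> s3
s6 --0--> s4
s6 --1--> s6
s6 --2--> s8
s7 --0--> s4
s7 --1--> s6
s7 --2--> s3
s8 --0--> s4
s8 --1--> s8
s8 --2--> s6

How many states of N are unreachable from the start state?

2

BFS from s4 reaches {s2, s3, s4, s5, s6, s7, s8}; the 2 state(s) s0, s1 are never visited.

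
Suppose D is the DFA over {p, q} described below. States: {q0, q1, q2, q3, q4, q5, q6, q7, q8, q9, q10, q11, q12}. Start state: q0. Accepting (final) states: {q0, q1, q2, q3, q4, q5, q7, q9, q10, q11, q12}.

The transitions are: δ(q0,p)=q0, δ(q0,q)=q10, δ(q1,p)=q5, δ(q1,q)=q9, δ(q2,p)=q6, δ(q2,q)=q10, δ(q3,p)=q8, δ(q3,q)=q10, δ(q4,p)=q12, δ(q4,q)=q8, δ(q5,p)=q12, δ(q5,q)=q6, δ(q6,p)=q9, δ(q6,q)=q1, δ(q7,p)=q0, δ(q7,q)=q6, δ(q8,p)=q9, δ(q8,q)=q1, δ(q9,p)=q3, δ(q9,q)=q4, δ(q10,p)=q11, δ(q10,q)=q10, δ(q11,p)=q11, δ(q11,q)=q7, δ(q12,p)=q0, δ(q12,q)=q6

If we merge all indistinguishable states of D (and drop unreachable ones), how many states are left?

9

States {q2} cannot be reached from the start state, so discard them.
Start with accepting vs non-accepting: {q0,q1,q3,q4,q5,q7,q9,q10,q11,q12} | {q6,q8}.
Refine {q0,q1,q3,q4,q5,q7,q9,q10,q11,q12} on symbol p: members go to different blocks, giving {q0,q1,q4,q5,q7,q9,q10,q11,q12} and {q3}.
Refine {q0,q1,q4,q5,q7,q9,q10,q11,q12} on symbol p: members go to different blocks, giving {q0,q1,q4,q5,q7,q10,q11,q12} and {q9}.
Refine {q0,q1,q4,q5,q7,q10,q11,q12} on symbol q: members go to different blocks, giving {q4,q5,q7,q12} and {q0,q10,q11} and {q1}.
Split {q4,q5,q7,q12} by δ(·,p) → {q4,q5} and {q7,q12}.
Split {q0,q10,q11} by δ(·,q) → {q0,q10} and {q11}.
On input p, block {q0,q10} splits into {q0} and {q10}.
No further refinement is possible. Final partition (9 blocks): {q4,q5} | {q6,q8} | {q3} | {q9} | {q0} | {q1} | {q7,q12} | {q11} | {q10}.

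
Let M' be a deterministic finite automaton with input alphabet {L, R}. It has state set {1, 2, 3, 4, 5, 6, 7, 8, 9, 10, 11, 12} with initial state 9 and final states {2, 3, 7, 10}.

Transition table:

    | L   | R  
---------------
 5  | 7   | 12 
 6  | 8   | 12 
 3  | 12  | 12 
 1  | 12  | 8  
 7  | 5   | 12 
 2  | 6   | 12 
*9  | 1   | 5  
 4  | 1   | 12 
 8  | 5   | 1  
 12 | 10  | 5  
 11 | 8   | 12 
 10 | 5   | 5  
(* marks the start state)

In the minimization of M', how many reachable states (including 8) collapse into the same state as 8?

2

First remove the unreachable states {2,3,4,6,11}; 7 states remain.
P0 = {7,10} | {1,5,8,9,12}.
Split {1,5,8,9,12} by δ(·,L) → {1,8,9} and {5,12}.
Split {1,8,9} by δ(·,L) → {1,8} and {9}.
The partition is now stable with 4 blocks: {7,10} | {1,8} | {5,12} | {9}.
The equivalence class containing 8 is {1,8}, of size 2.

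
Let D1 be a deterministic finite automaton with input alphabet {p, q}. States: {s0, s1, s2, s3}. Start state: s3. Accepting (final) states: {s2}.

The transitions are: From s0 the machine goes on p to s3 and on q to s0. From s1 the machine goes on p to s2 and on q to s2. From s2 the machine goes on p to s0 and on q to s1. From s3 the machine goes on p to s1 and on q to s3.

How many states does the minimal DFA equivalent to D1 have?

Initial partition by acceptance: {s2} | {s0,s1,s3}.
Refine {s0,s1,s3} on symbol p: members go to different blocks, giving {s0,s3} and {s1}.
Refine {s0,s3} on symbol p: members go to different blocks, giving {s0} and {s3}.
No further refinement is possible. Final partition (4 blocks): {s2} | {s0} | {s1} | {s3}.

4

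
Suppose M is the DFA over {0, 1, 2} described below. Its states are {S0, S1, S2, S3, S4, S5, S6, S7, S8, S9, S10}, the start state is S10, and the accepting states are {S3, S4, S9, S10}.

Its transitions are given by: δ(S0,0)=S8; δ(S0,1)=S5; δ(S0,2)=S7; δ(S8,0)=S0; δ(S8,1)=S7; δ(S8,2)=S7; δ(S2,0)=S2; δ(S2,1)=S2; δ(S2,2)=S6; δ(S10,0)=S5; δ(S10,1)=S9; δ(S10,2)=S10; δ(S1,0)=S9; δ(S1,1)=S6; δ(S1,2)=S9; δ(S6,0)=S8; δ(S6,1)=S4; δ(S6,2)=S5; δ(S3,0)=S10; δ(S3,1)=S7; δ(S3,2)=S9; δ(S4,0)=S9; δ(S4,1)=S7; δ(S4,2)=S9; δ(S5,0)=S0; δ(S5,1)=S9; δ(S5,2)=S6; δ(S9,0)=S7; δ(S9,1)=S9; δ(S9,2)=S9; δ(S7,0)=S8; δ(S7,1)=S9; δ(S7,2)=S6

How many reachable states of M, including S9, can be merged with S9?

2

Reachable states from the start: {S0,S4,S5,S6,S7,S8,S9,S10}. Unreachable: {S1,S2,S3} — drop them.
P0 = {S4,S9,S10} | {S0,S5,S6,S7,S8}.
Split {S4,S9,S10} by δ(·,0) → {S9,S10} and {S4}.
Split {S0,S5,S6,S7,S8} by δ(·,1) → {S0,S8} and {S5,S7} and {S6}.
The partition is now stable with 5 blocks: {S9,S10} | {S0,S8} | {S4} | {S5,S7} | {S6}.
State S9 belongs to the block {S9,S10}, which has 2 states.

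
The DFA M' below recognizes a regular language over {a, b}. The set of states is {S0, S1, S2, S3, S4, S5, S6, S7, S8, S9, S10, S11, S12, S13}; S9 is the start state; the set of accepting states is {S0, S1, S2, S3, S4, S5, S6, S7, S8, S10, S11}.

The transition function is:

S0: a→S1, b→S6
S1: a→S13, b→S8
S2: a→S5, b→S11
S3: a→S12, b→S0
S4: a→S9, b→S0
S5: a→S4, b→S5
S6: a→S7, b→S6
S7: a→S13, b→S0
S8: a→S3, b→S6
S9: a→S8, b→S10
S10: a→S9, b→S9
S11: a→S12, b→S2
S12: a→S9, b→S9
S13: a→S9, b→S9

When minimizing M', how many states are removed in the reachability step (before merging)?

Starting at S9 and following transitions, the reachable set is {S0, S1, S3, S6, S7, S8, S9, S10, S12, S13}. That leaves S2, S4, S5, S11 unreachable — 4 in total.

4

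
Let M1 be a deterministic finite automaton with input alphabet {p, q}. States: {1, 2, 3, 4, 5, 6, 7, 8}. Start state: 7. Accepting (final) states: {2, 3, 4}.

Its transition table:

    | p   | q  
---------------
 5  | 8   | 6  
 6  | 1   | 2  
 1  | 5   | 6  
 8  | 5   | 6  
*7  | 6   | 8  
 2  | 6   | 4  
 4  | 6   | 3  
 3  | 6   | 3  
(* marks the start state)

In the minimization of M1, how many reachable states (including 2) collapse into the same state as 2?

Start with accepting vs non-accepting: {2,3,4} | {1,5,6,7,8}.
Refine {1,5,6,7,8} on symbol q: members go to different blocks, giving {1,5,7,8} and {6}.
On input p, block {1,5,7,8} splits into {1,5,8} and {7}.
The partition is now stable with 4 blocks: {2,3,4} | {1,5,8} | {6} | {7}.
The equivalence class containing 2 is {2,3,4}, of size 3.

3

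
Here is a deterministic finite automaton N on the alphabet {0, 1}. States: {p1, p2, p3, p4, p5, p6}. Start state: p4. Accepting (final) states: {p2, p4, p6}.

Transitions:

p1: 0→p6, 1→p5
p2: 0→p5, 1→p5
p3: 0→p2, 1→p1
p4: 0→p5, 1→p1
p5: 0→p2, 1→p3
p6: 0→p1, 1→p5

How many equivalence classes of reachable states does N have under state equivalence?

2

All states are reachable from the start state.
P0 = {p2,p4,p6} | {p1,p3,p5}.
No further refinement is possible. Final partition (2 blocks): {p2,p4,p6} | {p1,p3,p5}.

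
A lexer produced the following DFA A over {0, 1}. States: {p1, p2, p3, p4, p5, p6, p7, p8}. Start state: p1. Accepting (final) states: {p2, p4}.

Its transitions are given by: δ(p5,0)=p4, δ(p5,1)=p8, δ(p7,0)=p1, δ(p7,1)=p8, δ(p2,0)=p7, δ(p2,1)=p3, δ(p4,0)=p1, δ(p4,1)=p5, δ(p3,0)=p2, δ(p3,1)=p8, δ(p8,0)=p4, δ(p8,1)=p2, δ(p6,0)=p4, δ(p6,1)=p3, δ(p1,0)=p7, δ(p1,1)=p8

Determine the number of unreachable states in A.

1

BFS from p1 reaches {p1, p2, p3, p4, p5, p7, p8}; the 1 state(s) p6 are never visited.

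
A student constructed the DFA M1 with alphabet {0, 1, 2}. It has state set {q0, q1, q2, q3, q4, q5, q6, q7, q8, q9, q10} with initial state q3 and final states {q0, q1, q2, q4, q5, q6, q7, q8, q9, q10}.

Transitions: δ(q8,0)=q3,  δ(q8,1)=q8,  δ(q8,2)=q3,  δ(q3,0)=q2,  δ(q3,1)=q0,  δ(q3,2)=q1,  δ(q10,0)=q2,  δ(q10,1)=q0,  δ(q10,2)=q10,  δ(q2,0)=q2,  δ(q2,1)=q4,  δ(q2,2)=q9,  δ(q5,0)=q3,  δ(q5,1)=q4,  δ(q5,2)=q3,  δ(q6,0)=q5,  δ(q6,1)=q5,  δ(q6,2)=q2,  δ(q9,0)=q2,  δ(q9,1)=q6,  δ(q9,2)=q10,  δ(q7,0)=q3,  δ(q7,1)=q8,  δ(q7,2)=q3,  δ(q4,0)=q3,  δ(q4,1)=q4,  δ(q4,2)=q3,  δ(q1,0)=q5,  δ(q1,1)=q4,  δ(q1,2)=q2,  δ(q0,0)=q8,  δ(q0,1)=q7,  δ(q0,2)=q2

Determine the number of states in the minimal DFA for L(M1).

Start with accepting vs non-accepting: {q0,q1,q2,q4,q5,q6,q7,q8,q9,q10} | {q3}.
Split {q0,q1,q2,q4,q5,q6,q7,q8,q9,q10} by δ(·,0) → {q0,q1,q2,q6,q9,q10} and {q4,q5,q7,q8}.
Refine {q0,q1,q2,q6,q9,q10} on symbol 0: members go to different blocks, giving {q0,q1,q6} and {q2,q9,q10}.
Split {q2,q9,q10} by δ(·,1) → {q9,q10} and {q2}.
No further refinement is possible. Final partition (5 blocks): {q0,q1,q6} | {q3} | {q4,q5,q7,q8} | {q9,q10} | {q2}.

5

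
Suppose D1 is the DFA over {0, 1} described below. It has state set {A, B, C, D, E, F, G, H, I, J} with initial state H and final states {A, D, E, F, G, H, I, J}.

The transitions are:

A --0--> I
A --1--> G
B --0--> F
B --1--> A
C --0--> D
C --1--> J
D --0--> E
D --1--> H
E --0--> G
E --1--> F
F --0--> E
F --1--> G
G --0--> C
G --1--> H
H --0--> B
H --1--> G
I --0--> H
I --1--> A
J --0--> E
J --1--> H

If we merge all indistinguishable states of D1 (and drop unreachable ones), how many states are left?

Start with accepting vs non-accepting: {A,D,E,F,G,H,I,J} | {B,C}.
Refine {A,D,E,F,G,H,I,J} on symbol 0: members go to different blocks, giving {A,D,E,F,I,J} and {G,H}.
On input 0, block {A,D,E,F,I,J} splits into {A,D,F,J} and {E,I}.
Stable partition: {A,D,F,J} | {B,C} | {G,H} | {E,I} — 4 equivalence classes.

4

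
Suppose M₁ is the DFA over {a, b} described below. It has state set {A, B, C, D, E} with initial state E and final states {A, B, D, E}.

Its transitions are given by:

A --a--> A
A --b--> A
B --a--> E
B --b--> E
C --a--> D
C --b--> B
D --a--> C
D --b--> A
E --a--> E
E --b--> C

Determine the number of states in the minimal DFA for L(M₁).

All states are reachable from the start state.
Initial partition by acceptance: {A,B,D,E} | {C}.
Refine {A,B,D,E} on symbol a: members go to different blocks, giving {A,B,E} and {D}.
Split {A,B,E} by δ(·,b) → {A,B} and {E}.
On input a, block {A,B} splits into {A} and {B}.
No further refinement is possible. Final partition (5 blocks): {A} | {C} | {D} | {E} | {B}.

5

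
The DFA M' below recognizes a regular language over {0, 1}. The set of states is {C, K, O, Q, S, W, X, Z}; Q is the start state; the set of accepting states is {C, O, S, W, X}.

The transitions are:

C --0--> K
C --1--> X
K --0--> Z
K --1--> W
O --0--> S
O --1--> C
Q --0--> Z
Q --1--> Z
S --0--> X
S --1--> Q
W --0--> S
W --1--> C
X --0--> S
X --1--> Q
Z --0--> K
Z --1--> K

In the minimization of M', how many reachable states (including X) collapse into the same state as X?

2

Reachable states from the start: {C,K,Q,S,W,X,Z}. Unreachable: {O} — drop them.
P0 = {C,S,W,X} | {K,Q,Z}.
Refine {C,S,W,X} on symbol 0: members go to different blocks, giving {S,W,X} and {C}.
On input 1, block {S,W,X} splits into {S,X} and {W}.
Refine {K,Q,Z} on symbol 1: members go to different blocks, giving {Q,Z} and {K}.
Refine {Q,Z} on symbol 0: members go to different blocks, giving {Z} and {Q}.
The partition is now stable with 6 blocks: {S,X} | {Z} | {C} | {W} | {K} | {Q}.
State X belongs to the block {S,X}, which has 2 states.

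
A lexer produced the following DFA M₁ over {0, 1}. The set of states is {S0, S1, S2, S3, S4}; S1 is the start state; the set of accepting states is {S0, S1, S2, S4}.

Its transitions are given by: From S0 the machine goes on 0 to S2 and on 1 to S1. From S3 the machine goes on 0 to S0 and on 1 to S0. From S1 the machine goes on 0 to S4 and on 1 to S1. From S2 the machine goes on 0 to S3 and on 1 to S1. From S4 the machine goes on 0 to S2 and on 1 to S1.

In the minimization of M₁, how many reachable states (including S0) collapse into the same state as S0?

2

Every state is reachable, so we keep all 5.
Initial partition by acceptance: {S0,S1,S2,S4} | {S3}.
Split {S0,S1,S2,S4} by δ(·,0) → {S0,S1,S4} and {S2}.
On input 0, block {S0,S1,S4} splits into {S0,S4} and {S1}.
The partition is now stable with 4 blocks: {S0,S4} | {S3} | {S2} | {S1}.
The equivalence class containing S0 is {S0,S4}, of size 2.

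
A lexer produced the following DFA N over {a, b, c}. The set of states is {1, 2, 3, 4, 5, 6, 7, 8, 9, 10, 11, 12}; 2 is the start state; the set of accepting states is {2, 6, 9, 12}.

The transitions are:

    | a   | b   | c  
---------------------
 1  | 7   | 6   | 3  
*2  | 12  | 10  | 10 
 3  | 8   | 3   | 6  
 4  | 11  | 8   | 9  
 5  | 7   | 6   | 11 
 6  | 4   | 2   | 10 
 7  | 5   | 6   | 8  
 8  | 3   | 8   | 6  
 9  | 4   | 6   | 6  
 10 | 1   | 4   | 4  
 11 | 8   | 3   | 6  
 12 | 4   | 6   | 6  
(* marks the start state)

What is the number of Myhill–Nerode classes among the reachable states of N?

7

P0 = {2,6,9,12} | {1,3,4,5,7,8,10,11}.
On input a, block {2,6,9,12} splits into {6,9,12} and {2}.
Refine {6,9,12} on symbol b: members go to different blocks, giving {9,12} and {6}.
On input b, block {1,3,4,5,7,8,10,11} splits into {3,4,8,10,11} and {1,5,7}.
Refine {3,4,8,10,11} on symbol a: members go to different blocks, giving {3,4,8,11} and {10}.
On input c, block {3,4,8,11} splits into {3,8,11} and {4}.
No further refinement is possible. Final partition (7 blocks): {9,12} | {3,8,11} | {2} | {6} | {1,5,7} | {10} | {4}.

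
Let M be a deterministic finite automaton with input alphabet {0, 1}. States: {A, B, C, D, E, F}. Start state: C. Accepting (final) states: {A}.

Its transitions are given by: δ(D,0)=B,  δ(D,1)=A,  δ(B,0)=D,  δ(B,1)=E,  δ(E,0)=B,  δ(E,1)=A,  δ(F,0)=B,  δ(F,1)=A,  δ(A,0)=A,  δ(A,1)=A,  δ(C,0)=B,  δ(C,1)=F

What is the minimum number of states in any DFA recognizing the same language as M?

Every state is reachable, so we keep all 6.
Initial partition by acceptance: {A} | {B,C,D,E,F}.
On input 1, block {B,C,D,E,F} splits into {D,E,F} and {B,C}.
Refine {B,C} on symbol 0: members go to different blocks, giving {B} and {C}.
Stable partition: {A} | {D,E,F} | {B} | {C} — 4 equivalence classes.

4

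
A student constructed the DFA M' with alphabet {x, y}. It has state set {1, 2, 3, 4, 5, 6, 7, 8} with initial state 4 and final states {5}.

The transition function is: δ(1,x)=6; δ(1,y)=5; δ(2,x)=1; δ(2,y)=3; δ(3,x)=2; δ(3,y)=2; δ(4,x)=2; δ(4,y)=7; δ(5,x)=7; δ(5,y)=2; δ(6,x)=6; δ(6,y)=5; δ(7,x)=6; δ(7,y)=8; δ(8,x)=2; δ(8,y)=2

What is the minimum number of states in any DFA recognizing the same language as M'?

Every state is reachable, so we keep all 8.
P0 = {5} | {1,2,3,4,6,7,8}.
On input y, block {1,2,3,4,6,7,8} splits into {2,3,4,7,8} and {1,6}.
Split {2,3,4,7,8} by δ(·,x) → {3,4,8} and {2,7}.
The partition is now stable with 4 blocks: {5} | {3,4,8} | {1,6} | {2,7}.

4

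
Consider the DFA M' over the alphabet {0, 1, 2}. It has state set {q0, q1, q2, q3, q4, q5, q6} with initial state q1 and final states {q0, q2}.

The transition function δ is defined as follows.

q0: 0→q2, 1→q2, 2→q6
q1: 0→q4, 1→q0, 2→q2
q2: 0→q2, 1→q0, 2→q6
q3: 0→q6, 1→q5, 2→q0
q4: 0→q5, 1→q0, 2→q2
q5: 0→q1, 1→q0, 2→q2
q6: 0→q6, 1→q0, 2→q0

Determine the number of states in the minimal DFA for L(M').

2

First remove the unreachable states {q3}; 6 states remain.
Initial partition by acceptance: {q0,q2} | {q1,q4,q5,q6}.
The partition is now stable with 2 blocks: {q0,q2} | {q1,q4,q5,q6}.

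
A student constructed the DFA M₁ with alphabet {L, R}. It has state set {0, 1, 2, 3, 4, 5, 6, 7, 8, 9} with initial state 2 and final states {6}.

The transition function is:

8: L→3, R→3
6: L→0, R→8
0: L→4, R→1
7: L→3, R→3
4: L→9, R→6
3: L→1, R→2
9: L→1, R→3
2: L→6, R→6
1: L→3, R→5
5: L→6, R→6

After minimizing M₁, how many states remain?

First remove the unreachable states {7}; 9 states remain.
Start with accepting vs non-accepting: {6} | {0,1,2,3,4,5,8,9}.
On input L, block {0,1,2,3,4,5,8,9} splits into {0,1,3,4,8,9} and {2,5}.
On input R, block {0,1,3,4,8,9} splits into {0,8,9} and {1,3} and {4}.
On input L, block {0,8,9} splits into {8,9} and {0}.
No further refinement is possible. Final partition (6 blocks): {6} | {8,9} | {2,5} | {1,3} | {4} | {0}.

6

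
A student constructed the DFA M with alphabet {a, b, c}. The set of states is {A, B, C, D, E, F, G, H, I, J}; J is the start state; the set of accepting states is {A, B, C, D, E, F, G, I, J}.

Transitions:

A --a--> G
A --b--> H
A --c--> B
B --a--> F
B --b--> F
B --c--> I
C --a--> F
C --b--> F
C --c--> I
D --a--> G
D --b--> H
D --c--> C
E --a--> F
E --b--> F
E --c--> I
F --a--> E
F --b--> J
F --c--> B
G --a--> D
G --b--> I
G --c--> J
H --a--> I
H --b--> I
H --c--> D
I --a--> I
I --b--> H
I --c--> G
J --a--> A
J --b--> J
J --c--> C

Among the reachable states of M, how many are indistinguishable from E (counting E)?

3

All states are reachable from the start state.
P0 = {A,B,C,D,E,F,G,I,J} | {H}.
On input b, block {A,B,C,D,E,F,G,I,J} splits into {B,C,E,F,G,J} and {A,D,I}.
Split {B,C,E,F,G,J} by δ(·,a) → {B,C,E,F} and {G,J}.
Refine {B,C,E,F} on symbol b: members go to different blocks, giving {B,C,E} and {F}.
Refine {A,D,I} on symbol a: members go to different blocks, giving {A,D} and {I}.
On input b, block {G,J} splits into {G} and {J}.
Stable partition: {B,C,E} | {H} | {A,D} | {G} | {F} | {I} | {J} — 7 equivalence classes.
State E belongs to the block {B,C,E}, which has 3 states.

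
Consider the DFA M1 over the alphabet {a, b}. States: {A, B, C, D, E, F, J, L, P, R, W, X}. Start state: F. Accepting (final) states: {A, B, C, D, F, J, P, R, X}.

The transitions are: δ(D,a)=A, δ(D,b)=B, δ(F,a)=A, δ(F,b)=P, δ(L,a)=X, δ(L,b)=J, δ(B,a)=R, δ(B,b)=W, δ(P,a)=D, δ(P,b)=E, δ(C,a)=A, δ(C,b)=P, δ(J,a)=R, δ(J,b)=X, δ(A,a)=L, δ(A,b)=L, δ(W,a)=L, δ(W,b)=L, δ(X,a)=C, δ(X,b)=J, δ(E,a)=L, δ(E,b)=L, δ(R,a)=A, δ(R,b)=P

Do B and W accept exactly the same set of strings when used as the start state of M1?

Every state is reachable, so we keep all 12.
Start with accepting vs non-accepting: {A,B,C,D,F,J,P,R,X} | {E,L,W}.
Refine {A,B,C,D,F,J,P,R,X} on symbol a: members go to different blocks, giving {B,C,D,F,J,P,R,X} and {A}.
Split {B,C,D,F,J,P,R,X} by δ(·,a) → {B,J,P,X} and {C,D,F,R}.
On input b, block {B,J,P,X} splits into {B,P} and {J,X}.
Split {E,L,W} by δ(·,a) → {E,W} and {L}.
The partition is now stable with 6 blocks: {B,P} | {E,W} | {A} | {C,D,F,R} | {J,X} | {L}.
B and W end up in different blocks, so they are distinguishable. For instance, the string 'ε' is accepted from only B.

No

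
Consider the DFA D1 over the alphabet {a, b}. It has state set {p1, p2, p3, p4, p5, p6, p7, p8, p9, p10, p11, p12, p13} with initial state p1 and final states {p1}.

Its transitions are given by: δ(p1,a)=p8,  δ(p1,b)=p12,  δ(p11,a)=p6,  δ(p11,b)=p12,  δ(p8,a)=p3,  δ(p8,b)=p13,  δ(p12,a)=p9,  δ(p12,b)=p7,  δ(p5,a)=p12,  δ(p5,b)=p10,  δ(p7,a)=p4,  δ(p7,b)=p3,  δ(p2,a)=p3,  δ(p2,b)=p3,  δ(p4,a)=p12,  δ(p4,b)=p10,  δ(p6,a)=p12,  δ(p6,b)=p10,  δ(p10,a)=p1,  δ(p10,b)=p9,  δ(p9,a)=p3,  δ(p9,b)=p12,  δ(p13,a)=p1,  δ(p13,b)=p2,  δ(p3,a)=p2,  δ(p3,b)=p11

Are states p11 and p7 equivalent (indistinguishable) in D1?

Reachable states from the start: {p1,p2,p3,p4,p6,p7,p8,p9,p10,p11,p12,p13}. Unreachable: {p5} — drop them.
Start with accepting vs non-accepting: {p1} | {p2,p3,p4,p6,p7,p8,p9,p10,p11,p12,p13}.
Refine {p2,p3,p4,p6,p7,p8,p9,p10,p11,p12,p13} on symbol a: members go to different blocks, giving {p2,p3,p4,p6,p7,p8,p9,p11,p12} and {p10,p13}.
Split {p2,p3,p4,p6,p7,p8,p9,p11,p12} by δ(·,b) → {p2,p3,p7,p9,p11,p12} and {p4,p6,p8}.
On input a, block {p2,p3,p7,p9,p11,p12} splits into {p2,p3,p9,p12} and {p7,p11}.
Refine {p2,p3,p9,p12} on symbol b: members go to different blocks, giving {p2,p9} and {p3,p12}.
Stable partition: {p1} | {p2,p9} | {p10,p13} | {p4,p6,p8} | {p7,p11} | {p3,p12} — 6 equivalence classes.
p11 and p7 lie in the same block of the stable partition, so they are equivalent — no string distinguishes them.

Yes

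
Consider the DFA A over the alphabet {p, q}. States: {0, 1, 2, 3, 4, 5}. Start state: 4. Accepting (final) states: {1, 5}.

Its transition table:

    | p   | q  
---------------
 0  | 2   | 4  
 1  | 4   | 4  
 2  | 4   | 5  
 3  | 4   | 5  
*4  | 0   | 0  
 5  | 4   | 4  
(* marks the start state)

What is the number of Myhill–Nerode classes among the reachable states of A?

States {1,3} cannot be reached from the start state, so discard them.
P0 = {5} | {0,2,4}.
On input q, block {0,2,4} splits into {0,4} and {2}.
On input p, block {0,4} splits into {0} and {4}.
The partition is now stable with 4 blocks: {5} | {0} | {2} | {4}.

4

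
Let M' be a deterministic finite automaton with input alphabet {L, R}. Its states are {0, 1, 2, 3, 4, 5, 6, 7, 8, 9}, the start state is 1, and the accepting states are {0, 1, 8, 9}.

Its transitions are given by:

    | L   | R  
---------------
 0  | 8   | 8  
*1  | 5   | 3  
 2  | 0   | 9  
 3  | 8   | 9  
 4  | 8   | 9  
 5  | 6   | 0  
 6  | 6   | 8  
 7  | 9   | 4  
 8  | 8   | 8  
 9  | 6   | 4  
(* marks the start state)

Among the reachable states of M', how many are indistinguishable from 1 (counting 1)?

First remove the unreachable states {2,7}; 8 states remain.
Start with accepting vs non-accepting: {0,1,8,9} | {3,4,5,6}.
Refine {0,1,8,9} on symbol L: members go to different blocks, giving {0,8} and {1,9}.
On input L, block {3,4,5,6} splits into {3,4} and {5,6}.
No further refinement is possible. Final partition (4 blocks): {0,8} | {3,4} | {1,9} | {5,6}.
The equivalence class containing 1 is {1,9}, of size 2.

2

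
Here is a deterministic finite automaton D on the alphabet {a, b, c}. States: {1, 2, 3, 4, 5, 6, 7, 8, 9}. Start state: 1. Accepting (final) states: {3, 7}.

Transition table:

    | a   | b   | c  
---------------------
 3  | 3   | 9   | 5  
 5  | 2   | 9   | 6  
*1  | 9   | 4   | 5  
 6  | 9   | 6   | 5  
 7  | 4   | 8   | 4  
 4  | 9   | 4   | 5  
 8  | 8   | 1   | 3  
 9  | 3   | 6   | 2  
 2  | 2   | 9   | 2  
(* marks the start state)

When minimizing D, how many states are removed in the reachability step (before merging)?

BFS from 1 reaches {1, 2, 3, 4, 5, 6, 9}; the 2 state(s) 7, 8 are never visited.

2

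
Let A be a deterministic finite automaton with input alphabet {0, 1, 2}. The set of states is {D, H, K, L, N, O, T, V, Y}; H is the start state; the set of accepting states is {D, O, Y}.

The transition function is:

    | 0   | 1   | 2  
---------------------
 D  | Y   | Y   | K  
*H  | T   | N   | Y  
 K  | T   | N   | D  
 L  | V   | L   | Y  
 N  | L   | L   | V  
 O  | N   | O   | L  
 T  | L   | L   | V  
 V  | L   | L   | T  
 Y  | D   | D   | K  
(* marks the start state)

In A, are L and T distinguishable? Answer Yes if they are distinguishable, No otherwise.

States {O} cannot be reached from the start state, so discard them.
Initial partition by acceptance: {D,Y} | {H,K,L,N,T,V}.
Refine {H,K,L,N,T,V} on symbol 2: members go to different blocks, giving {N,T,V} and {H,K,L}.
Split {H,K,L} by δ(·,1) → {H,K} and {L}.
Stable partition: {D,Y} | {N,T,V} | {H,K} | {L} — 4 equivalence classes.
L and T end up in different blocks, so they are distinguishable. For instance, the string '2' is accepted from only L.

Yes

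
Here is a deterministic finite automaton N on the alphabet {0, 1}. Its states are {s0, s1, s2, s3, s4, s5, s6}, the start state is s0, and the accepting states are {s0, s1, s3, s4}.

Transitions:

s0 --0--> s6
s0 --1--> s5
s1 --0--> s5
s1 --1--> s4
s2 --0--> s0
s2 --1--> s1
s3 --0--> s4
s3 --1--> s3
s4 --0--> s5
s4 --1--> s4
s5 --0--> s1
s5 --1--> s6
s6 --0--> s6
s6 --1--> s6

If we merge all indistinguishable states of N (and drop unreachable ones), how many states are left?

First remove the unreachable states {s2,s3}; 5 states remain.
Start with accepting vs non-accepting: {s0,s1,s4} | {s5,s6}.
Split {s0,s1,s4} by δ(·,1) → {s1,s4} and {s0}.
Split {s5,s6} by δ(·,0) → {s5} and {s6}.
The partition is now stable with 4 blocks: {s1,s4} | {s5} | {s0} | {s6}.

4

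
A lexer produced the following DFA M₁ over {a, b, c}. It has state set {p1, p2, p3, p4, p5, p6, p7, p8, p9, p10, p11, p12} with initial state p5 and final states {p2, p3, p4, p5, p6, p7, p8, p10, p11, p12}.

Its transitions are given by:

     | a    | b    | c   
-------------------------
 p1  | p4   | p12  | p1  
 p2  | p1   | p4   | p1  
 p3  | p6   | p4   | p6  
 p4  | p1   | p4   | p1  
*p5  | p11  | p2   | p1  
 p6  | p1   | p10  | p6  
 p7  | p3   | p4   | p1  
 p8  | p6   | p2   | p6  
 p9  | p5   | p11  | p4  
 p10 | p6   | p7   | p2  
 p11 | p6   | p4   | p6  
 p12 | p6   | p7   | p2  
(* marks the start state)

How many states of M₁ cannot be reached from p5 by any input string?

2

BFS from p5 reaches {p1, p2, p3, p4, p5, p6, p7, p10, p11, p12}; the 2 state(s) p8, p9 are never visited.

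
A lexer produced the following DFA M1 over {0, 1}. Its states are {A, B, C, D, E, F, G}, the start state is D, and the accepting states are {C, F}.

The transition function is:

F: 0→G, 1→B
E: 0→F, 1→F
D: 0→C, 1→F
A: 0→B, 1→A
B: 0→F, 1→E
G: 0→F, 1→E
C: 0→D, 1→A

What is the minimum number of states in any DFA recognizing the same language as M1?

6

Initial partition by acceptance: {C,F} | {A,B,D,E,G}.
Split {A,B,D,E,G} by δ(·,0) → {B,D,E,G} and {A}.
Split {C,F} by δ(·,1) → {C} and {F}.
On input 0, block {B,D,E,G} splits into {B,E,G} and {D}.
Refine {B,E,G} on symbol 1: members go to different blocks, giving {B,G} and {E}.
Stable partition: {C} | {B,G} | {A} | {F} | {D} | {E} — 6 equivalence classes.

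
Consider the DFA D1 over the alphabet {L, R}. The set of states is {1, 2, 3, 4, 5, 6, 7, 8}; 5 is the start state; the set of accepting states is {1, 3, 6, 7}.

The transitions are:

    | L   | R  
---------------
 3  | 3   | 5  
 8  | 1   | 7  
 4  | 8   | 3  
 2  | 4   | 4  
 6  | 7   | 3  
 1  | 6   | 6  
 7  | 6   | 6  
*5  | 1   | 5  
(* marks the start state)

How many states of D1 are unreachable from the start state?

3

No path from 5 leads to 2, 4, 8; the other 5 states are all reachable.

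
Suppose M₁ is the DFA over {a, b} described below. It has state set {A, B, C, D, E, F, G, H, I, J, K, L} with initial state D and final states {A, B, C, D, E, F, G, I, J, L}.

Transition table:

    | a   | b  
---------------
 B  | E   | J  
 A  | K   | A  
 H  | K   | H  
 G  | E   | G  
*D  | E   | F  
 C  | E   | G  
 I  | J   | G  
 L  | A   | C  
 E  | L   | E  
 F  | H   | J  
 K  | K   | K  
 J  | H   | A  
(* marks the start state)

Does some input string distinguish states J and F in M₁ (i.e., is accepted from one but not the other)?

No

Reachable states from the start: {A,C,D,E,F,G,H,J,K,L}. Unreachable: {B,I} — drop them.
P0 = {A,C,D,E,F,G,J,L} | {H,K}.
Split {A,C,D,E,F,G,J,L} by δ(·,a) → {C,D,E,G,L} and {A,F,J}.
Refine {C,D,E,G,L} on symbol a: members go to different blocks, giving {C,D,E,G} and {L}.
On input a, block {C,D,E,G} splits into {C,D,G} and {E}.
On input b, block {C,D,G} splits into {C,G} and {D}.
Stable partition: {C,G} | {H,K} | {A,F,J} | {L} | {E} | {D} — 6 equivalence classes.
J and F lie in the same block of the stable partition, so they are equivalent — no string distinguishes them.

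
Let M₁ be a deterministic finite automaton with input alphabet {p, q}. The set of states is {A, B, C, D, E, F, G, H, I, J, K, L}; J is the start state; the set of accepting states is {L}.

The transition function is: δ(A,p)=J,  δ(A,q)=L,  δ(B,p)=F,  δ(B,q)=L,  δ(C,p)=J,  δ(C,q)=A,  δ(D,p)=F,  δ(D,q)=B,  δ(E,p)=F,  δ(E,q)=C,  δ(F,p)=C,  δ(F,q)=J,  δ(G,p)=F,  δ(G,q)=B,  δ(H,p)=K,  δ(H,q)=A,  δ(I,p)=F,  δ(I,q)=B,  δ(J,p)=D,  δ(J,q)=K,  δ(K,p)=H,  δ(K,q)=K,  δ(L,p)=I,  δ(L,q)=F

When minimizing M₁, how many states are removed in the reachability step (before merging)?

Starting at J and following transitions, the reachable set is {A, B, C, D, F, H, I, J, K, L}. That leaves E, G unreachable — 2 in total.

2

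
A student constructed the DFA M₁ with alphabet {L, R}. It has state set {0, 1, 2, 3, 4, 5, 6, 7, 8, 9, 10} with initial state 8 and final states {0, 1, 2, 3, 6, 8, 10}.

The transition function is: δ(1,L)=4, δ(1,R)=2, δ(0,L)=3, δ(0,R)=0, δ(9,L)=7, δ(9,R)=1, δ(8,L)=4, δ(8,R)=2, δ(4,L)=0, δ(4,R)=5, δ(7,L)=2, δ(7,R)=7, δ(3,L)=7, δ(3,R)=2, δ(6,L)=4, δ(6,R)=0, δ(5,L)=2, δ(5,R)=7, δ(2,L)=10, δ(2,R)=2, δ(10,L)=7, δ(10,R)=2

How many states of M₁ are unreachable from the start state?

3

No path from 8 leads to 1, 6, 9; the other 8 states are all reachable.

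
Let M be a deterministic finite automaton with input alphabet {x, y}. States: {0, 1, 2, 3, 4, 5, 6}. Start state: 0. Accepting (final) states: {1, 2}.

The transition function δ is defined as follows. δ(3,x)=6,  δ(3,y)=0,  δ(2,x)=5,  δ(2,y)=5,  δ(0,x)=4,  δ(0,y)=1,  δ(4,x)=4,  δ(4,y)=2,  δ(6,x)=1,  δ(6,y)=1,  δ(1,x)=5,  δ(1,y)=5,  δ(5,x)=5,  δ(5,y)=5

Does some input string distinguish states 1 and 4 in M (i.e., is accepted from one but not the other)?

States {3,6} cannot be reached from the start state, so discard them.
Start with accepting vs non-accepting: {1,2} | {0,4,5}.
Refine {0,4,5} on symbol y: members go to different blocks, giving {0,4} and {5}.
No further refinement is possible. Final partition (3 blocks): {1,2} | {0,4} | {5}.
1 and 4 end up in different blocks, so they are distinguishable. For instance, the string 'ε' is accepted from only 1.

Yes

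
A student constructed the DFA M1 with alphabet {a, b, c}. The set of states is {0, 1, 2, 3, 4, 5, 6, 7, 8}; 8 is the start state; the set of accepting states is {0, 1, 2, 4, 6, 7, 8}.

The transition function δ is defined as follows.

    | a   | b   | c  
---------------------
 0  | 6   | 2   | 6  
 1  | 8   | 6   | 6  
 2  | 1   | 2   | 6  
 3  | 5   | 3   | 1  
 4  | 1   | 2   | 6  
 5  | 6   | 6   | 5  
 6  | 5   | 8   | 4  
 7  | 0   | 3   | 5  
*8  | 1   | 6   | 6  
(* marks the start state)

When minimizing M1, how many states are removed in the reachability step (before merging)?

No path from 8 leads to 0, 3, 7; the other 6 states are all reachable.

3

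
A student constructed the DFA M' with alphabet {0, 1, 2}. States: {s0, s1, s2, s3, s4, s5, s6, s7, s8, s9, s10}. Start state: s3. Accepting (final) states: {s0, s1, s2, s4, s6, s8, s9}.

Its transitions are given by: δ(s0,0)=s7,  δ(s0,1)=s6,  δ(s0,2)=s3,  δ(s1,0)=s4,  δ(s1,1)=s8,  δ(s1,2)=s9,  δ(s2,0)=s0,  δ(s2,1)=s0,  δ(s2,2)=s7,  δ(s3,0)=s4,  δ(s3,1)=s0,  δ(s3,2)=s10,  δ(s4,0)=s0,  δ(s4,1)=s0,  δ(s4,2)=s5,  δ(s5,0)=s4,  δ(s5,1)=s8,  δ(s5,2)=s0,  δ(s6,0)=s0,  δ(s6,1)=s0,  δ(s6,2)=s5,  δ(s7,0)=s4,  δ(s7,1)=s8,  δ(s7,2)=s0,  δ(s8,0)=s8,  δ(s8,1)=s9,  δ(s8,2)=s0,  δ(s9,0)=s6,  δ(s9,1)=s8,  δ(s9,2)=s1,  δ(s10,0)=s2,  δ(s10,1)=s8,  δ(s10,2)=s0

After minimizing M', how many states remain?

6

Start with accepting vs non-accepting: {s0,s1,s2,s4,s6,s8,s9} | {s3,s5,s7,s10}.
Refine {s0,s1,s2,s4,s6,s8,s9} on symbol 0: members go to different blocks, giving {s1,s2,s4,s6,s8,s9} and {s0}.
Refine {s1,s2,s4,s6,s8,s9} on symbol 0: members go to different blocks, giving {s1,s8,s9} and {s2,s4,s6}.
Split {s1,s8,s9} by δ(·,0) → {s1,s9} and {s8}.
On input 1, block {s3,s5,s7,s10} splits into {s5,s7,s10} and {s3}.
No further refinement is possible. Final partition (6 blocks): {s1,s9} | {s5,s7,s10} | {s0} | {s2,s4,s6} | {s8} | {s3}.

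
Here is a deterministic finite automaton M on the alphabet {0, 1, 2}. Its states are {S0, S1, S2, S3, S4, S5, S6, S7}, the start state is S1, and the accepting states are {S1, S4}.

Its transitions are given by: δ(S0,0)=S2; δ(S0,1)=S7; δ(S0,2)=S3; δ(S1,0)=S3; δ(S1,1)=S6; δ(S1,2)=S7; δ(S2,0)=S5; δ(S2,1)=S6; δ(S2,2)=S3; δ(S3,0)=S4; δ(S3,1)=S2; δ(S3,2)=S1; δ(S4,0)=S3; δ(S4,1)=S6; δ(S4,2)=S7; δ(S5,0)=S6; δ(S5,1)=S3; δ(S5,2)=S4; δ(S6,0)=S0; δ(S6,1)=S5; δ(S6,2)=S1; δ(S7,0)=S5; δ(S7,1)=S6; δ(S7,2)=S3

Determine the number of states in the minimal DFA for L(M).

6

All states are reachable from the start state.
Initial partition by acceptance: {S1,S4} | {S0,S2,S3,S5,S6,S7}.
On input 0, block {S0,S2,S3,S5,S6,S7} splits into {S0,S2,S5,S6,S7} and {S3}.
On input 1, block {S0,S2,S5,S6,S7} splits into {S0,S2,S6,S7} and {S5}.
Refine {S0,S2,S6,S7} on symbol 0: members go to different blocks, giving {S0,S6} and {S2,S7}.
On input 0, block {S0,S6} splits into {S0} and {S6}.
The partition is now stable with 6 blocks: {S1,S4} | {S0} | {S3} | {S5} | {S2,S7} | {S6}.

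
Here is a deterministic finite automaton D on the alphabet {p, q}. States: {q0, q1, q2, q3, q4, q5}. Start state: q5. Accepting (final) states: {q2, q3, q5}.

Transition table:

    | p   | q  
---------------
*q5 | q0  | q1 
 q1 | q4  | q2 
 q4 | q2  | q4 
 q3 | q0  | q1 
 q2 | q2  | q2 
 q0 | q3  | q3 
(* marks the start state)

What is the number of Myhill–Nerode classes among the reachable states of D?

All states are reachable from the start state.
P0 = {q2,q3,q5} | {q0,q1,q4}.
Refine {q2,q3,q5} on symbol p: members go to different blocks, giving {q3,q5} and {q2}.
On input p, block {q0,q1,q4} splits into {q0} and {q1} and {q4}.
The partition is now stable with 5 blocks: {q3,q5} | {q0} | {q2} | {q1} | {q4}.

5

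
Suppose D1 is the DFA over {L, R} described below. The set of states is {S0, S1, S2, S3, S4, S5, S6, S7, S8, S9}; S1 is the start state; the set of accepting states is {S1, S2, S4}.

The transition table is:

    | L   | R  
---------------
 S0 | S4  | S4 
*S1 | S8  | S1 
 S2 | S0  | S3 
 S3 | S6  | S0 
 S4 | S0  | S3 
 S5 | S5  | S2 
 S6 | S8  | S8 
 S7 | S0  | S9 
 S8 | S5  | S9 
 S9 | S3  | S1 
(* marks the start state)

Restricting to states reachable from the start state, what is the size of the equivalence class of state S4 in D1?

First remove the unreachable states {S7}; 9 states remain.
Initial partition by acceptance: {S1,S2,S4} | {S0,S3,S5,S6,S8,S9}.
Refine {S1,S2,S4} on symbol R: members go to different blocks, giving {S2,S4} and {S1}.
Refine {S0,S3,S5,S6,S8,S9} on symbol L: members go to different blocks, giving {S3,S5,S6,S8,S9} and {S0}.
Split {S3,S5,S6,S8,S9} by δ(·,R) → {S6,S8} and {S3} and {S5} and {S9}.
On input L, block {S6,S8} splits into {S6} and {S8}.
No further refinement is possible. Final partition (8 blocks): {S2,S4} | {S6} | {S1} | {S0} | {S3} | {S5} | {S9} | {S8}.
State S4 belongs to the block {S2,S4}, which has 2 states.

2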